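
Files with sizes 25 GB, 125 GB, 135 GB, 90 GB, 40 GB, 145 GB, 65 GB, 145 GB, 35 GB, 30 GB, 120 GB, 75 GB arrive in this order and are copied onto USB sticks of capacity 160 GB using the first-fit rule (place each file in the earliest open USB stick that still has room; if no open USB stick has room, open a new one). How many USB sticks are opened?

8

  25 → USB stick 1 (new)  [load 25/160]
  125 → USB stick 1  [load 150/160]
  135 → USB stick 2 (new)  [load 135/160]
  90 → USB stick 3 (new)  [load 90/160]
  40 → USB stick 3  [load 130/160]
  145 → USB stick 4 (new)  [load 145/160]
  65 → USB stick 5 (new)  [load 65/160]
  145 → USB stick 6 (new)  [load 145/160]
  35 → USB stick 5  [load 100/160]
  30 → USB stick 3  [load 160/160]
  120 → USB stick 7 (new)  [load 120/160]
  75 → USB stick 8 (new)  [load 75/160]
8 USB sticks opened.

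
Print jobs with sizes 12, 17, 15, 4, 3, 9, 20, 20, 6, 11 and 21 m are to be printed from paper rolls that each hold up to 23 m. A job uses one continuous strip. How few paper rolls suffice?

7

Total = 21 + 20 + 20 + 17 + 15 + 12 + 11 + 9 + 6 + 4 + 3 = 138 m.
Lower bound: ⌈138/23⌉ = 6 paper rolls.
A packing using 7 paper rolls:
  roll 1: 21 = 21
  roll 2: 20 + 3 = 23
  roll 3: 20 = 20
  roll 4: 17 + 6 = 23
  roll 5: 15 + 4 = 19
  roll 6: 12 + 11 = 23
  roll 7: 9 = 9
No arrangement into 6 paper rolls stays within capacity, so 7 is optimal.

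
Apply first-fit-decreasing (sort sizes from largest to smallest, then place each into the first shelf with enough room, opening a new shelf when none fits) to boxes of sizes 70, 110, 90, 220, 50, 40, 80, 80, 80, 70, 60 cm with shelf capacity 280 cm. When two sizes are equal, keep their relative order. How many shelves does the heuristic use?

4

Sorted descending: 220, 110, 90, 80, 80, 80, 70, 70, 60, 50, 40.
  220 → shelf 1 (new)  [load 220/280]
  110 → shelf 2 (new)  [load 110/280]
  90 → shelf 2  [load 200/280]
  80 → shelf 2  [load 280/280]
  80 → shelf 3 (new)  [load 80/280]
  80 → shelf 3  [load 160/280]
  70 → shelf 3  [load 230/280]
  70 → shelf 4 (new)  [load 70/280]
  60 → shelf 1  [load 280/280]
  50 → shelf 3  [load 280/280]
  40 → shelf 4  [load 110/280]
4 shelves opened.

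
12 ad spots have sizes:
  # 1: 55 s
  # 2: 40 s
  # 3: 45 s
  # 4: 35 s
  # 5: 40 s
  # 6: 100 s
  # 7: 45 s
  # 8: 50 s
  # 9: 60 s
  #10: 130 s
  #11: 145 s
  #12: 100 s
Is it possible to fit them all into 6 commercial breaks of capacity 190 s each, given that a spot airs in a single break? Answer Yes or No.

A valid assignment using 5 commercial breaks:
  break 1: 145 + 45 = 190
  break 2: 130 + 60 = 190
  break 3: 100 + 55 + 35 = 190
  break 4: 100 + 50 + 40 = 190
  break 5: 45 + 40 = 85
That uses only 5 ≤ 6, so 6 commercial breaks are enough.

Yes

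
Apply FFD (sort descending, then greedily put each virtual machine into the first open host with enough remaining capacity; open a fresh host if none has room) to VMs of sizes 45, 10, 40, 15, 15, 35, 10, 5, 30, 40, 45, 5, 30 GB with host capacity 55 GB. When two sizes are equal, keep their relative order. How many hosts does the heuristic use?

7

Sorted descending: 45, 45, 40, 40, 35, 30, 30, 15, 15, 10, 10, 5, 5.
  45 → host 1 (new)  [load 45/55]
  45 → host 2 (new)  [load 45/55]
  40 → host 3 (new)  [load 40/55]
  40 → host 4 (new)  [load 40/55]
  35 → host 5 (new)  [load 35/55]
  30 → host 6 (new)  [load 30/55]
  30 → host 7 (new)  [load 30/55]
  15 → host 3  [load 55/55]
  15 → host 4  [load 55/55]
  10 → host 1  [load 55/55]
  10 → host 2  [load 55/55]
  5 → host 5  [load 40/55]
  5 → host 5  [load 45/55]
7 hosts opened.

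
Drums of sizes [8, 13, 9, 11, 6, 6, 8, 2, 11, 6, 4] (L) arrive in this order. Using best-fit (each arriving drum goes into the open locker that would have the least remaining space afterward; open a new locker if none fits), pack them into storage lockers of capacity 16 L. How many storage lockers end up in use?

6

  8 → locker 1 (new)  [load 8/16]
  13 → locker 2 (new)  [load 13/16]
  9 → locker 3 (new)  [load 9/16]
  11 → locker 4 (new)  [load 11/16]
  6 → locker 3  [load 15/16]
  6 → locker 1  [load 14/16]
  8 → locker 5 (new)  [load 8/16]
  2 → locker 1  [load 16/16]
  11 → locker 6 (new)  [load 11/16]
  6 → locker 5  [load 14/16]
  4 → locker 4  [load 15/16]
6 storage lockers opened.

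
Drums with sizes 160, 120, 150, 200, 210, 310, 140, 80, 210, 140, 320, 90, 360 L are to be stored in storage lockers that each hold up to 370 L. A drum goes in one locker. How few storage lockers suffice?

Total = 360 + 320 + 310 + 210 + 210 + 200 + 160 + 150 + 140 + 140 + 120 + 90 + 80 = 2490 L.
Lower bound: ⌈2490/370⌉ = 7 storage lockers.
A packing using 8 storage lockers:
  locker 1: 360 = 360
  locker 2: 320 = 320
  locker 3: 310 = 310
  locker 4: 210 + 160 = 370
  locker 5: 210 + 150 = 360
  locker 6: 200 + 140 = 340
  locker 7: 140 + 120 + 90 = 350
  locker 8: 80 = 80
No arrangement into 7 storage lockers stays within capacity, so 8 is optimal.

8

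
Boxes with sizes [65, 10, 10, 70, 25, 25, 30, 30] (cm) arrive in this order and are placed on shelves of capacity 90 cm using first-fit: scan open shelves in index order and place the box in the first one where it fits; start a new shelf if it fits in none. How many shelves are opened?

4

  65 → shelf 1 (new)  [load 65/90]
  10 → shelf 1  [load 75/90]
  10 → shelf 1  [load 85/90]
  70 → shelf 2 (new)  [load 70/90]
  25 → shelf 3 (new)  [load 25/90]
  25 → shelf 3  [load 50/90]
  30 → shelf 3  [load 80/90]
  30 → shelf 4 (new)  [load 30/90]
4 shelves opened.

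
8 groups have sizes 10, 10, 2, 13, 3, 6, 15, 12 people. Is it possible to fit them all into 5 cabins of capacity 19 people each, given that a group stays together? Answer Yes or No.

Yes

A valid assignment using 5 cabins:
  cabin 1: 15 + 3 = 18
  cabin 2: 13 + 6 = 19
  cabin 3: 12 + 2 = 14
  cabin 4: 10 = 10
  cabin 5: 10 = 10
Every load is within 19 people, so 5 cabins suffice.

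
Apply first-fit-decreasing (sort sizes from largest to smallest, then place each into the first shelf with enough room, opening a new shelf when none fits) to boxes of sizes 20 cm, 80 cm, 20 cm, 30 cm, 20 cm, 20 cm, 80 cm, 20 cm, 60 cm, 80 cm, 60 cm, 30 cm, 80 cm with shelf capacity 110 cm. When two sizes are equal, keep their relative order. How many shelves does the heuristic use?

6

Sorted descending: 80, 80, 80, 80, 60, 60, 30, 30, 20, 20, 20, 20, 20.
  80 → shelf 1 (new)  [load 80/110]
  80 → shelf 2 (new)  [load 80/110]
  80 → shelf 3 (new)  [load 80/110]
  80 → shelf 4 (new)  [load 80/110]
  60 → shelf 5 (new)  [load 60/110]
  60 → shelf 6 (new)  [load 60/110]
  30 → shelf 1  [load 110/110]
  30 → shelf 2  [load 110/110]
  20 → shelf 3  [load 100/110]
  20 → shelf 4  [load 100/110]
  20 → shelf 5  [load 80/110]
  20 → shelf 5  [load 100/110]
  20 → shelf 6  [load 80/110]
6 shelves opened.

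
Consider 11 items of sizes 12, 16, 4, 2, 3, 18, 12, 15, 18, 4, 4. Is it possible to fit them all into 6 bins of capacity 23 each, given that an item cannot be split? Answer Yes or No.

Yes

A valid assignment using 6 bins:
  bin 1: 18 + 4 = 22
  bin 2: 18 + 4 = 22
  bin 3: 16 + 4 + 3 = 23
  bin 4: 15 + 2 = 17
  bin 5: 12 = 12
  bin 6: 12 = 12
Every load is within 23, so 6 bins suffice.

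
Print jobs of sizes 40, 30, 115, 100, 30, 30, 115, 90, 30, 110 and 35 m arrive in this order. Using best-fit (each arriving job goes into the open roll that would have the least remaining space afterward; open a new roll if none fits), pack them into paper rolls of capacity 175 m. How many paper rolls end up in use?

5

  40 → roll 1 (new)  [load 40/175]
  30 → roll 1  [load 70/175]
  115 → roll 2 (new)  [load 115/175]
  100 → roll 1  [load 170/175]
  30 → roll 2  [load 145/175]
  30 → roll 2  [load 175/175]
  115 → roll 3 (new)  [load 115/175]
  90 → roll 4 (new)  [load 90/175]
  30 → roll 3  [load 145/175]
  110 → roll 5 (new)  [load 110/175]
  35 → roll 5  [load 145/175]
5 paper rolls opened.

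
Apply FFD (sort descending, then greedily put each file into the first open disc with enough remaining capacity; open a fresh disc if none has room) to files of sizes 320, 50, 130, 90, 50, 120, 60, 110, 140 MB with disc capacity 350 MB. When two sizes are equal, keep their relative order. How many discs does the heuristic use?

4

Sorted descending: 320, 140, 130, 120, 110, 90, 60, 50, 50.
  320 → disc 1 (new)  [load 320/350]
  140 → disc 2 (new)  [load 140/350]
  130 → disc 2  [load 270/350]
  120 → disc 3 (new)  [load 120/350]
  110 → disc 3  [load 230/350]
  90 → disc 3  [load 320/350]
  60 → disc 2  [load 330/350]
  50 → disc 4 (new)  [load 50/350]
  50 → disc 4  [load 100/350]
4 discs opened.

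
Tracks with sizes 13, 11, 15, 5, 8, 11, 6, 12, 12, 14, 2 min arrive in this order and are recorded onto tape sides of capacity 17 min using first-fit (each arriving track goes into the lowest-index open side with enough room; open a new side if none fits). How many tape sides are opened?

  13 → side 1 (new)  [load 13/17]
  11 → side 2 (new)  [load 11/17]
  15 → side 3 (new)  [load 15/17]
  5 → side 2  [load 16/17]
  8 → side 4 (new)  [load 8/17]
  11 → side 5 (new)  [load 11/17]
  6 → side 4  [load 14/17]
  12 → side 6 (new)  [load 12/17]
  12 → side 7 (new)  [load 12/17]
  14 → side 8 (new)  [load 14/17]
  2 → side 1  [load 15/17]
8 tape sides opened.

8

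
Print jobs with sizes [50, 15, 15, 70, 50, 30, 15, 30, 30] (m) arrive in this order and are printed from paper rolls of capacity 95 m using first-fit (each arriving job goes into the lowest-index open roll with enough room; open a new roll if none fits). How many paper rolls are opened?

4

  50 → roll 1 (new)  [load 50/95]
  15 → roll 1  [load 65/95]
  15 → roll 1  [load 80/95]
  70 → roll 2 (new)  [load 70/95]
  50 → roll 3 (new)  [load 50/95]
  30 → roll 3  [load 80/95]
  15 → roll 1  [load 95/95]
  30 → roll 4 (new)  [load 30/95]
  30 → roll 4  [load 60/95]
4 paper rolls opened.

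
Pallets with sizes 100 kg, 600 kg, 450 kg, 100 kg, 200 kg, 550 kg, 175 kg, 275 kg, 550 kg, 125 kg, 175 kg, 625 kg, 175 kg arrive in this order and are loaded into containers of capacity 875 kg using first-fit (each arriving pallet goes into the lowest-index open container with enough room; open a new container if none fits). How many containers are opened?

5

  100 → container 1 (new)  [load 100/875]
  600 → container 1  [load 700/875]
  450 → container 2 (new)  [load 450/875]
  100 → container 1  [load 800/875]
  200 → container 2  [load 650/875]
  550 → container 3 (new)  [load 550/875]
  175 → container 2  [load 825/875]
  275 → container 3  [load 825/875]
  550 → container 4 (new)  [load 550/875]
  125 → container 4  [load 675/875]
  175 → container 4  [load 850/875]
  625 → container 5 (new)  [load 625/875]
  175 → container 5  [load 800/875]
5 containers opened.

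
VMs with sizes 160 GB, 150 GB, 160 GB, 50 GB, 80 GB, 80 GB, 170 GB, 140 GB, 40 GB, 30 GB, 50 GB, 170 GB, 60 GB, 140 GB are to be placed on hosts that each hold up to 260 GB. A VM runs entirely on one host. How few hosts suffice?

7

Total = 170 + 170 + 160 + 160 + 150 + 140 + 140 + 80 + 80 + 60 + 50 + 50 + 40 + 30 = 1480 GB.
Lower bound: ⌈1480/260⌉ = 6 hosts.
Also, 7 VMs each exceed 130 GB, and no two of those can share a host, so at least 7 hosts are needed.
A packing using 7 hosts:
  host 1: 170 + 80 = 250
  host 2: 170 + 80 = 250
  host 3: 160 + 60 + 40 = 260
  host 4: 160 + 50 + 50 = 260
  host 5: 150 + 30 = 180
  host 6: 140 = 140
  host 7: 140 = 140
This matches the lower bound, so 7 is optimal.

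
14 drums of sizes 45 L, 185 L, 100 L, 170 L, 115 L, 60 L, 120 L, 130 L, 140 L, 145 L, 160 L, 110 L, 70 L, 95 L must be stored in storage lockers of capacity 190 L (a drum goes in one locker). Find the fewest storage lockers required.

11

Total = 185 + 170 + 160 + 145 + 140 + 130 + 120 + 115 + 110 + 100 + 95 + 70 + 60 + 45 = 1645 L.
Lower bound: ⌈1645/190⌉ = 9 storage lockers.
Also, 10 drums each exceed 95 L, and no two of those can share a locker, so at least 10 storage lockers are needed.
A packing using 11 storage lockers:
  locker 1: 185 = 185
  locker 2: 170 = 170
  locker 3: 160 = 160
  locker 4: 145 + 45 = 190
  locker 5: 140 = 140
  locker 6: 130 + 60 = 190
  locker 7: 120 + 70 = 190
  locker 8: 115 = 115
  locker 9: 110 = 110
  locker 10: 100 = 100
  locker 11: 95 = 95
No arrangement into 10 storage lockers stays within capacity, so 11 is optimal.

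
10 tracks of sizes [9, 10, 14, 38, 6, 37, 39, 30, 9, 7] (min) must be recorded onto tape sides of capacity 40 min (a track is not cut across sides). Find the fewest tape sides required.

Total = 39 + 38 + 37 + 30 + 14 + 10 + 9 + 9 + 7 + 6 = 199 min.
Lower bound: ⌈199/40⌉ = 5 tape sides.
A packing using 6 tape sides:
  side 1: 39 = 39
  side 2: 38 = 38
  side 3: 37 = 37
  side 4: 30 + 10 = 40
  side 5: 14 + 9 + 9 + 7 = 39
  side 6: 6 = 6
No arrangement into 5 tape sides stays within capacity, so 6 is optimal.

6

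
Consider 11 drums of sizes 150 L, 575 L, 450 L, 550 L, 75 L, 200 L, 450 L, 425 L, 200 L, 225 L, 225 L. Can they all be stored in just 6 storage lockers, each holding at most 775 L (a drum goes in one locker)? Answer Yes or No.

A valid assignment using 5 storage lockers:
  locker 1: 575 + 200 = 775
  locker 2: 550 + 225 = 775
  locker 3: 450 + 225 + 75 = 750
  locker 4: 450 + 200 = 650
  locker 5: 425 + 150 = 575
That uses only 5 ≤ 6, so 6 storage lockers are enough.

Yes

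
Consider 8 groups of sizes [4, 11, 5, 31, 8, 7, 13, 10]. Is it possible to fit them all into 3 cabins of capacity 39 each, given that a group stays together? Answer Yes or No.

A valid assignment using 3 cabins:
  cabin 1: 31 + 8 = 39
  cabin 2: 13 + 11 + 10 + 5 = 39
  cabin 3: 7 + 4 = 11
Every load is within 39, so 3 cabins suffice.

Yes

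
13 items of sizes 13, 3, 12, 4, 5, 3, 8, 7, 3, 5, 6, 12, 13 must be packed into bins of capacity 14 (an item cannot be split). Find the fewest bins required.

Total = 13 + 13 + 12 + 12 + 8 + 7 + 6 + 5 + 5 + 4 + 3 + 3 + 3 = 94.
Lower bound: ⌈94/14⌉ = 7 bins.
A packing using 8 bins:
  bin 1: 13 = 13
  bin 2: 13 = 13
  bin 3: 12 = 12
  bin 4: 12 = 12
  bin 5: 8 + 6 = 14
  bin 6: 7 + 5 = 12
  bin 7: 5 + 4 + 3 = 12
  bin 8: 3 + 3 = 6
No arrangement into 7 bins stays within capacity, so 8 is optimal.

8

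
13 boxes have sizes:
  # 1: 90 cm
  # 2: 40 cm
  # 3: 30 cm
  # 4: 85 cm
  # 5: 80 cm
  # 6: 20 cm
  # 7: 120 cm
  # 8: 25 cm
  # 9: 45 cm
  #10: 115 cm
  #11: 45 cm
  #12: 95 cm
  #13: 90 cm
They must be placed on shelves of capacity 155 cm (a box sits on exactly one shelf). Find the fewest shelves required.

7

Total = 120 + 115 + 95 + 90 + 90 + 85 + 80 + 45 + 45 + 40 + 30 + 25 + 20 = 880 cm.
Lower bound: ⌈880/155⌉ = 6 shelves.
Also, 7 boxes each exceed 155/2 cm, and no two of those can share a shelf, so at least 7 shelves are needed.
A packing using 7 shelves:
  shelf 1: 120 + 30 = 150
  shelf 2: 115 + 40 = 155
  shelf 3: 95 + 45 = 140
  shelf 4: 90 + 45 + 20 = 155
  shelf 5: 90 + 25 = 115
  shelf 6: 85 = 85
  shelf 7: 80 = 80
This matches the lower bound, so 7 is optimal.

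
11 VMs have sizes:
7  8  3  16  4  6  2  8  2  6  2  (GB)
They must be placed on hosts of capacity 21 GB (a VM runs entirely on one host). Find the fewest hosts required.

Total = 16 + 8 + 8 + 7 + 6 + 6 + 4 + 3 + 2 + 2 + 2 = 64 GB.
Lower bound: ⌈64/21⌉ = 4 hosts.
A packing using 4 hosts:
  host 1: 16 + 4 = 20
  host 2: 8 + 8 + 3 + 2 = 21
  host 3: 7 + 6 + 6 + 2 = 21
  host 4: 2 = 2
This matches the lower bound, so 4 is optimal.

4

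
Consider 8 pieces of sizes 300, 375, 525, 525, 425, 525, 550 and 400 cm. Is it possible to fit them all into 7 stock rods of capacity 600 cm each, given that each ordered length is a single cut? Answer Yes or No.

Total = 3625 cm; ⌈3625/600⌉ = 7.
The bound of 7 does not rule out 7, but exhaustive search shows no assignment into 7 stock rods of capacity 600 cm exists — the minimum is 8.

No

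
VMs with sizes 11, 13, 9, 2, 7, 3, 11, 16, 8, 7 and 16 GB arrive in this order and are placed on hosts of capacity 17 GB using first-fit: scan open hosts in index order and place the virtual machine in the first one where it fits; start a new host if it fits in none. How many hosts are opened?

  11 → host 1 (new)  [load 11/17]
  13 → host 2 (new)  [load 13/17]
  9 → host 3 (new)  [load 9/17]
  2 → host 1  [load 13/17]
  7 → host 3  [load 16/17]
  3 → host 1  [load 16/17]
  11 → host 4 (new)  [load 11/17]
  16 → host 5 (new)  [load 16/17]
  8 → host 6 (new)  [load 8/17]
  7 → host 6  [load 15/17]
  16 → host 7 (new)  [load 16/17]
7 hosts opened.

7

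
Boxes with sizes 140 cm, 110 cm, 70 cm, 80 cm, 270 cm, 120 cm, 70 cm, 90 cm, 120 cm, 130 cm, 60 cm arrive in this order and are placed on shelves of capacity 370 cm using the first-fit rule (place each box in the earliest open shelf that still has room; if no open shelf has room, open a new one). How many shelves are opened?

  140 → shelf 1 (new)  [load 140/370]
  110 → shelf 1  [load 250/370]
  70 → shelf 1  [load 320/370]
  80 → shelf 2 (new)  [load 80/370]
  270 → shelf 2  [load 350/370]
  120 → shelf 3 (new)  [load 120/370]
  70 → shelf 3  [load 190/370]
  90 → shelf 3  [load 280/370]
  120 → shelf 4 (new)  [load 120/370]
  130 → shelf 4  [load 250/370]
  60 → shelf 3  [load 340/370]
4 shelves opened.

4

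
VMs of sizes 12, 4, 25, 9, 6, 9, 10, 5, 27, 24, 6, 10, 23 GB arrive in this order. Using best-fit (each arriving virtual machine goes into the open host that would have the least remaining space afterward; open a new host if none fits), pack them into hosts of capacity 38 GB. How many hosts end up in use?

  12 → host 1 (new)  [load 12/38]
  4 → host 1  [load 16/38]
  25 → host 2 (new)  [load 25/38]
  9 → host 2  [load 34/38]
  6 → host 1  [load 22/38]
  9 → host 1  [load 31/38]
  10 → host 3 (new)  [load 10/38]
  5 → host 1  [load 36/38]
  27 → host 3  [load 37/38]
  24 → host 4 (new)  [load 24/38]
  6 → host 4  [load 30/38]
  10 → host 5 (new)  [load 10/38]
  23 → host 5  [load 33/38]
5 hosts opened.

5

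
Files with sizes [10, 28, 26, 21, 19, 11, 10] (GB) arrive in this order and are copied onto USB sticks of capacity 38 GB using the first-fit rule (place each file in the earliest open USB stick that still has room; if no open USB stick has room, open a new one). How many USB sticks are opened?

4

  10 → USB stick 1 (new)  [load 10/38]
  28 → USB stick 1  [load 38/38]
  26 → USB stick 2 (new)  [load 26/38]
  21 → USB stick 3 (new)  [load 21/38]
  19 → USB stick 4 (new)  [load 19/38]
  11 → USB stick 2  [load 37/38]
  10 → USB stick 3  [load 31/38]
4 USB sticks opened.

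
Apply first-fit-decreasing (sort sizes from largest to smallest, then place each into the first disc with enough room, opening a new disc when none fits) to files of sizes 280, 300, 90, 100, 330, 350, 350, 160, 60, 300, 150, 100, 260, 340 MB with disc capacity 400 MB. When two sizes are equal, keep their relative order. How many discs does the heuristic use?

9

Sorted descending: 350, 350, 340, 330, 300, 300, 280, 260, 160, 150, 100, 100, 90, 60.
  350 → disc 1 (new)  [load 350/400]
  350 → disc 2 (new)  [load 350/400]
  340 → disc 3 (new)  [load 340/400]
  330 → disc 4 (new)  [load 330/400]
  300 → disc 5 (new)  [load 300/400]
  300 → disc 6 (new)  [load 300/400]
  280 → disc 7 (new)  [load 280/400]
  260 → disc 8 (new)  [load 260/400]
  160 → disc 9 (new)  [load 160/400]
  150 → disc 9  [load 310/400]
  100 → disc 5  [load 400/400]
  100 → disc 6  [load 400/400]
  90 → disc 7  [load 370/400]
  60 → disc 3  [load 400/400]
9 discs opened.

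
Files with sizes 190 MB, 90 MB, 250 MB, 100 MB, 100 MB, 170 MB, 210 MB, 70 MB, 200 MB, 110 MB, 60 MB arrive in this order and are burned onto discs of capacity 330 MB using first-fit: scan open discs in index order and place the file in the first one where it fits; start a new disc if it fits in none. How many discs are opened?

  190 → disc 1 (new)  [load 190/330]
  90 → disc 1  [load 280/330]
  250 → disc 2 (new)  [load 250/330]
  100 → disc 3 (new)  [load 100/330]
  100 → disc 3  [load 200/330]
  170 → disc 4 (new)  [load 170/330]
  210 → disc 5 (new)  [load 210/330]
  70 → disc 2  [load 320/330]
  200 → disc 6 (new)  [load 200/330]
  110 → disc 3  [load 310/330]
  60 → disc 4  [load 230/330]
6 discs opened.

6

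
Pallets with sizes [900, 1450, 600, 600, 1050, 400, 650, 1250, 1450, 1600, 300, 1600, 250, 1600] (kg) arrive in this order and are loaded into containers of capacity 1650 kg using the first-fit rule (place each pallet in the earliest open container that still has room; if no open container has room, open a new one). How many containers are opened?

  900 → container 1 (new)  [load 900/1650]
  1450 → container 2 (new)  [load 1450/1650]
  600 → container 1  [load 1500/1650]
  600 → container 3 (new)  [load 600/1650]
  1050 → container 3  [load 1650/1650]
  400 → container 4 (new)  [load 400/1650]
  650 → container 4  [load 1050/1650]
  1250 → container 5 (new)  [load 1250/1650]
  1450 → container 6 (new)  [load 1450/1650]
  1600 → container 7 (new)  [load 1600/1650]
  300 → container 4  [load 1350/1650]
  1600 → container 8 (new)  [load 1600/1650]
  250 → container 4  [load 1600/1650]
  1600 → container 9 (new)  [load 1600/1650]
9 containers opened.

9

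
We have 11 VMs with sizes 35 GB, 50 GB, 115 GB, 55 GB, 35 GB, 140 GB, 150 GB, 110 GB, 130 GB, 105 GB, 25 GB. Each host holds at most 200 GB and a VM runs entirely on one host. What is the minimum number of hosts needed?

Total = 150 + 140 + 130 + 115 + 110 + 105 + 55 + 50 + 35 + 35 + 25 = 950 GB.
Lower bound: ⌈950/200⌉ = 5 hosts.
Also, 6 VMs each exceed 100 GB, and no two of those can share a host, so at least 6 hosts are needed.
A packing using 6 hosts:
  host 1: 150 + 50 = 200
  host 2: 140 + 55 = 195
  host 3: 130 + 35 + 35 = 200
  host 4: 115 + 25 = 140
  host 5: 110 = 110
  host 6: 105 = 105
This matches the lower bound, so 6 is optimal.

6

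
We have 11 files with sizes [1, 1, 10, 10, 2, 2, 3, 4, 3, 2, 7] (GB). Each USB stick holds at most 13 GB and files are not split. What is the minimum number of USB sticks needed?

4

Total = 10 + 10 + 7 + 4 + 3 + 3 + 2 + 2 + 2 + 1 + 1 = 45 GB.
Lower bound: ⌈45/13⌉ = 4 USB sticks.
A packing using 4 USB sticks:
  USB stick 1: 10 + 3 = 13
  USB stick 2: 10 + 3 = 13
  USB stick 3: 7 + 4 + 2 = 13
  USB stick 4: 2 + 2 + 1 + 1 = 6
This matches the lower bound, so 4 is optimal.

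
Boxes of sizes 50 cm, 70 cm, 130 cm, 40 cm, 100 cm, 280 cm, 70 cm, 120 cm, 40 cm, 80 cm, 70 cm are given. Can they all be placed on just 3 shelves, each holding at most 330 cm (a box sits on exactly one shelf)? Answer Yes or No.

No

Total = 1050 cm; ⌈1050/330⌉ = 4.
At least 4 shelves are required, but only 3 are allowed.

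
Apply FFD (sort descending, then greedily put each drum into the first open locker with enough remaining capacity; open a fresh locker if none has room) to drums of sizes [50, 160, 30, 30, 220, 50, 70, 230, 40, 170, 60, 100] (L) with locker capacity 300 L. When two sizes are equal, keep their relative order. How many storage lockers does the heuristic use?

Sorted descending: 230, 220, 170, 160, 100, 70, 60, 50, 50, 40, 30, 30.
  230 → locker 1 (new)  [load 230/300]
  220 → locker 2 (new)  [load 220/300]
  170 → locker 3 (new)  [load 170/300]
  160 → locker 4 (new)  [load 160/300]
  100 → locker 3  [load 270/300]
  70 → locker 1  [load 300/300]
  60 → locker 2  [load 280/300]
  50 → locker 4  [load 210/300]
  50 → locker 4  [load 260/300]
  40 → locker 4  [load 300/300]
  30 → locker 3  [load 300/300]
  30 → locker 5 (new)  [load 30/300]
5 storage lockers opened.

5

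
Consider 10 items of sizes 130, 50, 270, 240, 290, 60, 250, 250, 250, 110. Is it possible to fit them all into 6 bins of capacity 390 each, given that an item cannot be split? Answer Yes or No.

Yes

A valid assignment using 6 bins:
  bin 1: 290 + 60 = 350
  bin 2: 270 + 110 = 380
  bin 3: 250 + 130 = 380
  bin 4: 250 + 50 = 300
  bin 5: 250 = 250
  bin 6: 240 = 240
Every load is within 390, so 6 bins suffice.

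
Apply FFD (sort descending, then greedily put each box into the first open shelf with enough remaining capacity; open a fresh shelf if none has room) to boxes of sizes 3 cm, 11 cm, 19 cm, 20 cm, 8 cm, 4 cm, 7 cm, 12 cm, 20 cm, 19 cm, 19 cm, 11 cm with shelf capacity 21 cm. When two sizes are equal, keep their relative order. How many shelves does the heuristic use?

8

Sorted descending: 20, 20, 19, 19, 19, 12, 11, 11, 8, 7, 4, 3.
  20 → shelf 1 (new)  [load 20/21]
  20 → shelf 2 (new)  [load 20/21]
  19 → shelf 3 (new)  [load 19/21]
  19 → shelf 4 (new)  [load 19/21]
  19 → shelf 5 (new)  [load 19/21]
  12 → shelf 6 (new)  [load 12/21]
  11 → shelf 7 (new)  [load 11/21]
  11 → shelf 8 (new)  [load 11/21]
  8 → shelf 6  [load 20/21]
  7 → shelf 7  [load 18/21]
  4 → shelf 8  [load 15/21]
  3 → shelf 7  [load 21/21]
8 shelves opened.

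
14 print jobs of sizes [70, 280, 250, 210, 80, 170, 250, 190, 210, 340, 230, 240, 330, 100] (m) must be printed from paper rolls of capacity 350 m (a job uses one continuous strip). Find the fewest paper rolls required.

11

Total = 340 + 330 + 280 + 250 + 250 + 240 + 230 + 210 + 210 + 190 + 170 + 100 + 80 + 70 = 2950 m.
Lower bound: ⌈2950/350⌉ = 9 paper rolls.
Also, 10 print jobs each exceed 175 m, and no two of those can share a roll, so at least 10 paper rolls are needed.
A packing using 11 paper rolls:
  roll 1: 340 = 340
  roll 2: 330 = 330
  roll 3: 280 + 70 = 350
  roll 4: 250 + 100 = 350
  roll 5: 250 + 80 = 330
  roll 6: 240 = 240
  roll 7: 230 = 230
  roll 8: 210 = 210
  roll 9: 210 = 210
  roll 10: 190 = 190
  roll 11: 170 = 170
No arrangement into 10 paper rolls stays within capacity, so 11 is optimal.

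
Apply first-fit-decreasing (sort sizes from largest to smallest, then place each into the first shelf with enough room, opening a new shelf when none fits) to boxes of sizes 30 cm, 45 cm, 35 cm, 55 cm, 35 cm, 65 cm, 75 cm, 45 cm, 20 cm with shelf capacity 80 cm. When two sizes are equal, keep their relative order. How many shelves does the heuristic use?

Sorted descending: 75, 65, 55, 45, 45, 35, 35, 30, 20.
  75 → shelf 1 (new)  [load 75/80]
  65 → shelf 2 (new)  [load 65/80]
  55 → shelf 3 (new)  [load 55/80]
  45 → shelf 4 (new)  [load 45/80]
  45 → shelf 5 (new)  [load 45/80]
  35 → shelf 4  [load 80/80]
  35 → shelf 5  [load 80/80]
  30 → shelf 6 (new)  [load 30/80]
  20 → shelf 3  [load 75/80]
6 shelves opened.

6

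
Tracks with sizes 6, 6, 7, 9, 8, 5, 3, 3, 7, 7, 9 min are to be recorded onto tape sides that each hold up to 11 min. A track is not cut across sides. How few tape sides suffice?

8

Total = 9 + 9 + 8 + 7 + 7 + 7 + 6 + 6 + 5 + 3 + 3 = 70 min.
Lower bound: ⌈70/11⌉ = 7 tape sides.
Also, 8 tracks each exceed 11/2 min, and no two of those can share a side, so at least 8 tape sides are needed.
A packing using 8 tape sides:
  side 1: 9 = 9
  side 2: 9 = 9
  side 3: 8 + 3 = 11
  side 4: 7 + 3 = 10
  side 5: 7 = 7
  side 6: 7 = 7
  side 7: 6 + 5 = 11
  side 8: 6 = 6
This matches the lower bound, so 8 is optimal.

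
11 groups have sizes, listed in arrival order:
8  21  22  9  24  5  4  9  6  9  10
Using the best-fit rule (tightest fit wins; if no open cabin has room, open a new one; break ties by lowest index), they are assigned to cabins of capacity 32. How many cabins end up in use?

  8 → cabin 1 (new)  [load 8/32]
  21 → cabin 1  [load 29/32]
  22 → cabin 2 (new)  [load 22/32]
  9 → cabin 2  [load 31/32]
  24 → cabin 3 (new)  [load 24/32]
  5 → cabin 3  [load 29/32]
  4 → cabin 4 (new)  [load 4/32]
  9 → cabin 4  [load 13/32]
  6 → cabin 4  [load 19/32]
  9 → cabin 4  [load 28/32]
  10 → cabin 5 (new)  [load 10/32]
5 cabins opened.

5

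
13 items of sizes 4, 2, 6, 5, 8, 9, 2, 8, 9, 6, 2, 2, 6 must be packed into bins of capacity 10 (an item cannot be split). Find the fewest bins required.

Total = 9 + 9 + 8 + 8 + 6 + 6 + 6 + 5 + 4 + 2 + 2 + 2 + 2 = 69.
Lower bound: ⌈69/10⌉ = 7 bins.
A packing using 8 bins:
  bin 1: 9 = 9
  bin 2: 9 = 9
  bin 3: 8 + 2 = 10
  bin 4: 8 + 2 = 10
  bin 5: 6 + 4 = 10
  bin 6: 6 + 2 + 2 = 10
  bin 7: 6 = 6
  bin 8: 5 = 5
No arrangement into 7 bins stays within capacity, so 8 is optimal.

8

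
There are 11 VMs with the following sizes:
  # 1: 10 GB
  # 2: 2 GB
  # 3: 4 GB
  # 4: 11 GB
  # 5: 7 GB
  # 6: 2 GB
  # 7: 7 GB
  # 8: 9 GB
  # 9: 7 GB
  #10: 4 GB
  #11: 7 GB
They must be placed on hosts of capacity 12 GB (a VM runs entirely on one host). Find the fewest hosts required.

Total = 11 + 10 + 9 + 7 + 7 + 7 + 7 + 4 + 4 + 2 + 2 = 70 GB.
Lower bound: ⌈70/12⌉ = 6 hosts.
Also, 7 VMs each exceed 6 GB, and no two of those can share a host, so at least 7 hosts are needed.
A packing using 7 hosts:
  host 1: 11 = 11
  host 2: 10 + 2 = 12
  host 3: 9 + 2 = 11
  host 4: 7 + 4 = 11
  host 5: 7 + 4 = 11
  host 6: 7 = 7
  host 7: 7 = 7
This matches the lower bound, so 7 is optimal.

7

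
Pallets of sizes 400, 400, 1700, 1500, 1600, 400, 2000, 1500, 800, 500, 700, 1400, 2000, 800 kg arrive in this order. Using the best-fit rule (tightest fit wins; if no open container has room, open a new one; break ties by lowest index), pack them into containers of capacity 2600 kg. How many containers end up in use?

7

  400 → container 1 (new)  [load 400/2600]
  400 → container 1  [load 800/2600]
  1700 → container 1  [load 2500/2600]
  1500 → container 2 (new)  [load 1500/2600]
  1600 → container 3 (new)  [load 1600/2600]
  400 → container 3  [load 2000/2600]
  2000 → container 4 (new)  [load 2000/2600]
  1500 → container 5 (new)  [load 1500/2600]
  800 → container 2  [load 2300/2600]
  500 → container 3  [load 2500/2600]
  700 → container 5  [load 2200/2600]
  1400 → container 6 (new)  [load 1400/2600]
  2000 → container 7 (new)  [load 2000/2600]
  800 → container 6  [load 2200/2600]
7 containers opened.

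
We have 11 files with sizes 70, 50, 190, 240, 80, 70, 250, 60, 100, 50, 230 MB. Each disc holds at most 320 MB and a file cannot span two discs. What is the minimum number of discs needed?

Total = 250 + 240 + 230 + 190 + 100 + 80 + 70 + 70 + 60 + 50 + 50 = 1390 MB.
Lower bound: ⌈1390/320⌉ = 5 discs.
A packing using 5 discs:
  disc 1: 250 + 70 = 320
  disc 2: 240 + 80 = 320
  disc 3: 230 + 70 = 300
  disc 4: 190 + 100 = 290
  disc 5: 60 + 50 + 50 = 160
This matches the lower bound, so 5 is optimal.

5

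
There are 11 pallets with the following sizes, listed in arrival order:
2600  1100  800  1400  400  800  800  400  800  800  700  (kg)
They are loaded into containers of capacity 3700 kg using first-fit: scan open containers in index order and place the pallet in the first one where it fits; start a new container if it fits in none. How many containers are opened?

3

  2600 → container 1 (new)  [load 2600/3700]
  1100 → container 1  [load 3700/3700]
  800 → container 2 (new)  [load 800/3700]
  1400 → container 2  [load 2200/3700]
  400 → container 2  [load 2600/3700]
  800 → container 2  [load 3400/3700]
  800 → container 3 (new)  [load 800/3700]
  400 → container 3  [load 1200/3700]
  800 → container 3  [load 2000/3700]
  800 → container 3  [load 2800/3700]
  700 → container 3  [load 3500/3700]
3 containers opened.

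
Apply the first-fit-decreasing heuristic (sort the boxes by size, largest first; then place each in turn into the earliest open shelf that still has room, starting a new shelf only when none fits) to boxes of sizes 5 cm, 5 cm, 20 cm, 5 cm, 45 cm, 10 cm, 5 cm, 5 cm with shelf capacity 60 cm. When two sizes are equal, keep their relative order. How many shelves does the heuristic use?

2

Sorted descending: 45, 20, 10, 5, 5, 5, 5, 5.
  45 → shelf 1 (new)  [load 45/60]
  20 → shelf 2 (new)  [load 20/60]
  10 → shelf 1  [load 55/60]
  5 → shelf 1  [load 60/60]
  5 → shelf 2  [load 25/60]
  5 → shelf 2  [load 30/60]
  5 → shelf 2  [load 35/60]
  5 → shelf 2  [load 40/60]
2 shelves opened.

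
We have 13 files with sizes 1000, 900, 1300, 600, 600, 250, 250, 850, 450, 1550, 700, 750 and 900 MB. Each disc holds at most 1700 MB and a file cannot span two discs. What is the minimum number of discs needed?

Total = 1550 + 1300 + 1000 + 900 + 900 + 850 + 750 + 700 + 600 + 600 + 450 + 250 + 250 = 10100 MB.
Lower bound: ⌈10100/1700⌉ = 6 discs.
A packing using 7 discs:
  disc 1: 1550 = 1550
  disc 2: 1300 + 250 = 1550
  disc 3: 1000 + 700 = 1700
  disc 4: 900 + 750 = 1650
  disc 5: 900 + 600 = 1500
  disc 6: 850 + 600 + 250 = 1700
  disc 7: 450 = 450
No arrangement into 6 discs stays within capacity, so 7 is optimal.

7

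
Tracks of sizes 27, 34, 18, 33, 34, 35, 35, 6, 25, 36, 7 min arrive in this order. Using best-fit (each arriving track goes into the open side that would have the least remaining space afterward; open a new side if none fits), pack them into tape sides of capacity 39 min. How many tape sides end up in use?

9

  27 → side 1 (new)  [load 27/39]
  34 → side 2 (new)  [load 34/39]
  18 → side 3 (new)  [load 18/39]
  33 → side 4 (new)  [load 33/39]
  34 → side 5 (new)  [load 34/39]
  35 → side 6 (new)  [load 35/39]
  35 → side 7 (new)  [load 35/39]
  6 → side 4  [load 39/39]
  25 → side 8 (new)  [load 25/39]
  36 → side 9 (new)  [load 36/39]
  7 → side 1  [load 34/39]
9 tape sides opened.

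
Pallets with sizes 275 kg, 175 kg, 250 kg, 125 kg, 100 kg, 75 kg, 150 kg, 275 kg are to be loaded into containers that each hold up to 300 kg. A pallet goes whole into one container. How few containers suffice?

6

Total = 275 + 275 + 250 + 175 + 150 + 125 + 100 + 75 = 1425 kg.
Lower bound: ⌈1425/300⌉ = 5 containers.
A packing using 6 containers:
  container 1: 275 = 275
  container 2: 275 = 275
  container 3: 250 = 250
  container 4: 175 + 125 = 300
  container 5: 150 + 100 = 250
  container 6: 75 = 75
No arrangement into 5 containers stays within capacity, so 6 is optimal.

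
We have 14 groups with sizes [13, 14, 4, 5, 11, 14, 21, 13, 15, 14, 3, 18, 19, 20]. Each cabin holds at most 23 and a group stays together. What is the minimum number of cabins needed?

Total = 21 + 20 + 19 + 18 + 15 + 14 + 14 + 14 + 13 + 13 + 11 + 5 + 4 + 3 = 184.
Lower bound: ⌈184/23⌉ = 8 cabins.
Also, 10 groups each exceed 23/2, and no two of those can share a cabin, so at least 10 cabins are needed.
A packing using 11 cabins:
  cabin 1: 21 = 21
  cabin 2: 20 + 3 = 23
  cabin 3: 19 + 4 = 23
  cabin 4: 18 + 5 = 23
  cabin 5: 15 = 15
  cabin 6: 14 = 14
  cabin 7: 14 = 14
  cabin 8: 14 = 14
  cabin 9: 13 = 13
  cabin 10: 13 = 13
  cabin 11: 11 = 11
No arrangement into 10 cabins stays within capacity, so 11 is optimal.

11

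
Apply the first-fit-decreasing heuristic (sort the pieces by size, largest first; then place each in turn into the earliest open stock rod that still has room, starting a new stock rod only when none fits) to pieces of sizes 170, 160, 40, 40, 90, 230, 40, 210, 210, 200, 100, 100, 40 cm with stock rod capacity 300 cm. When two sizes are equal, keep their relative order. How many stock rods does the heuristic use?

6

Sorted descending: 230, 210, 210, 200, 170, 160, 100, 100, 90, 40, 40, 40, 40.
  230 → stock rod 1 (new)  [load 230/300]
  210 → stock rod 2 (new)  [load 210/300]
  210 → stock rod 3 (new)  [load 210/300]
  200 → stock rod 4 (new)  [load 200/300]
  170 → stock rod 5 (new)  [load 170/300]
  160 → stock rod 6 (new)  [load 160/300]
  100 → stock rod 4  [load 300/300]
  100 → stock rod 5  [load 270/300]
  90 → stock rod 2  [load 300/300]
  40 → stock rod 1  [load 270/300]
  40 → stock rod 3  [load 250/300]
  40 → stock rod 3  [load 290/300]
  40 → stock rod 6  [load 200/300]
6 stock rods opened.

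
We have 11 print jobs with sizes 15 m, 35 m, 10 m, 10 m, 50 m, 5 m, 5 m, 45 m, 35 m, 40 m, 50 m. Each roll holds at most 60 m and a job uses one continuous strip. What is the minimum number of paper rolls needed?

Total = 50 + 50 + 45 + 40 + 35 + 35 + 15 + 10 + 10 + 5 + 5 = 300 m.
Lower bound: ⌈300/60⌉ = 5 paper rolls.
Also, 6 print jobs each exceed 30 m, and no two of those can share a roll, so at least 6 paper rolls are needed.
A packing using 6 paper rolls:
  roll 1: 50 + 10 = 60
  roll 2: 50 + 10 = 60
  roll 3: 45 + 15 = 60
  roll 4: 40 + 5 + 5 = 50
  roll 5: 35 = 35
  roll 6: 35 = 35
This matches the lower bound, so 6 is optimal.

6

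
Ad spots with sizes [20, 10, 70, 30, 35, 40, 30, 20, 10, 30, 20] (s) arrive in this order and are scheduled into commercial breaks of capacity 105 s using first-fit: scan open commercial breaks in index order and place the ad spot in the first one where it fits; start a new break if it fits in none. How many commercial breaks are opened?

  20 → break 1 (new)  [load 20/105]
  10 → break 1  [load 30/105]
  70 → break 1  [load 100/105]
  30 → break 2 (new)  [load 30/105]
  35 → break 2  [load 65/105]
  40 → break 2  [load 105/105]
  30 → break 3 (new)  [load 30/105]
  20 → break 3  [load 50/105]
  10 → break 3  [load 60/105]
  30 → break 3  [load 90/105]
  20 → break 4 (new)  [load 20/105]
4 commercial breaks opened.

4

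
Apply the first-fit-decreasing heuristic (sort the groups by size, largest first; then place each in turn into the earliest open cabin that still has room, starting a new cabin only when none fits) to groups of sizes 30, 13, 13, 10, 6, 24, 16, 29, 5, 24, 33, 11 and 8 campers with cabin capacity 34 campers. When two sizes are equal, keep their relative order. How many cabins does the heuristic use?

Sorted descending: 33, 30, 29, 24, 24, 16, 13, 13, 11, 10, 8, 6, 5.
  33 → cabin 1 (new)  [load 33/34]
  30 → cabin 2 (new)  [load 30/34]
  29 → cabin 3 (new)  [load 29/34]
  24 → cabin 4 (new)  [load 24/34]
  24 → cabin 5 (new)  [load 24/34]
  16 → cabin 6 (new)  [load 16/34]
  13 → cabin 6  [load 29/34]
  13 → cabin 7 (new)  [load 13/34]
  11 → cabin 7  [load 24/34]
  10 → cabin 4  [load 34/34]
  8 → cabin 5  [load 32/34]
  6 → cabin 7  [load 30/34]
  5 → cabin 3  [load 34/34]
7 cabins opened.

7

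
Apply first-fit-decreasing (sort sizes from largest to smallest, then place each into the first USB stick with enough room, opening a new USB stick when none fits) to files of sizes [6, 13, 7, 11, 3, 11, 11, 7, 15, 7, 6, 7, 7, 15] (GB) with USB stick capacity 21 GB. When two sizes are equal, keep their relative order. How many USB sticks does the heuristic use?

7

Sorted descending: 15, 15, 13, 11, 11, 11, 7, 7, 7, 7, 7, 6, 6, 3.
  15 → USB stick 1 (new)  [load 15/21]
  15 → USB stick 2 (new)  [load 15/21]
  13 → USB stick 3 (new)  [load 13/21]
  11 → USB stick 4 (new)  [load 11/21]
  11 → USB stick 5 (new)  [load 11/21]
  11 → USB stick 6 (new)  [load 11/21]
  7 → USB stick 3  [load 20/21]
  7 → USB stick 4  [load 18/21]
  7 → USB stick 5  [load 18/21]
  7 → USB stick 6  [load 18/21]
  7 → USB stick 7 (new)  [load 7/21]
  6 → USB stick 1  [load 21/21]
  6 → USB stick 2  [load 21/21]
  3 → USB stick 4  [load 21/21]
7 USB sticks opened.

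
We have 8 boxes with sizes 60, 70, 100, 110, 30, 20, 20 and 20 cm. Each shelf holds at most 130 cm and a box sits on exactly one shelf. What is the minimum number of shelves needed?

4

Total = 110 + 100 + 70 + 60 + 30 + 20 + 20 + 20 = 430 cm.
Lower bound: ⌈430/130⌉ = 4 shelves.
A packing using 4 shelves:
  shelf 1: 110 + 20 = 130
  shelf 2: 100 + 30 = 130
  shelf 3: 70 + 60 = 130
  shelf 4: 20 + 20 = 40
This matches the lower bound, so 4 is optimal.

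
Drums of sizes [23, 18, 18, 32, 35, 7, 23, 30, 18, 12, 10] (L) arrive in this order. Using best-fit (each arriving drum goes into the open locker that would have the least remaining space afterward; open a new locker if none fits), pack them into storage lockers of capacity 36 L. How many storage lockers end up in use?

  23 → locker 1 (new)  [load 23/36]
  18 → locker 2 (new)  [load 18/36]
  18 → locker 2  [load 36/36]
  32 → locker 3 (new)  [load 32/36]
  35 → locker 4 (new)  [load 35/36]
  7 → locker 1  [load 30/36]
  23 → locker 5 (new)  [load 23/36]
  30 → locker 6 (new)  [load 30/36]
  18 → locker 7 (new)  [load 18/36]
  12 → locker 5  [load 35/36]
  10 → locker 7  [load 28/36]
7 storage lockers opened.

7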